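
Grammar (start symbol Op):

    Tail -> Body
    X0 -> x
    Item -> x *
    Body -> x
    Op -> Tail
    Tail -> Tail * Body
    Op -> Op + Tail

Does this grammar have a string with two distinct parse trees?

Unambiguous

(X0, Item are unreachable from Op, so their rules don't affect L(Op).) The grammar is stratified — Op handles '+' (left-recursive), Tail handles '*', Body atoms. Each operator has a fixed associativity and precedence level, so every string has one parse.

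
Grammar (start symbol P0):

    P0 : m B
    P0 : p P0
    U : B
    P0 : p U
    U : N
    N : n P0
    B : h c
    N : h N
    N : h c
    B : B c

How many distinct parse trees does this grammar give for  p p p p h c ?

Parse trees for p p p p h c:
  [P0 p [P0 p [P0 p [P0 p [U [B h c]]]]]]
  [P0 p [P0 p [P0 p [P0 p [U [N h c]]]]]]

2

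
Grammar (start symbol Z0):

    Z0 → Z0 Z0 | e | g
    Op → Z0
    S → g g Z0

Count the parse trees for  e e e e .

5

Parse trees for e e e e:
  [Z0 [Z0 e] [Z0 [Z0 e] [Z0 [Z0 e] [Z0 e]]]]
  [Z0 [Z0 e] [Z0 [Z0 [Z0 e] [Z0 e]] [Z0 e]]]
  [Z0 [Z0 [Z0 e] [Z0 e]] [Z0 [Z0 e] [Z0 e]]]
  [Z0 [Z0 [Z0 e] [Z0 [Z0 e] [Z0 e]]] [Z0 e]]
  [Z0 [Z0 [Z0 [Z0 e] [Z0 e]] [Z0 e]] [Z0 e]]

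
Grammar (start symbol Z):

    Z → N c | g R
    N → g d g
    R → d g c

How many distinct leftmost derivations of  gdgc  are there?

2

Parse trees for gdgc:
  [Z [N g d g] c]
  [Z g [R d g c]]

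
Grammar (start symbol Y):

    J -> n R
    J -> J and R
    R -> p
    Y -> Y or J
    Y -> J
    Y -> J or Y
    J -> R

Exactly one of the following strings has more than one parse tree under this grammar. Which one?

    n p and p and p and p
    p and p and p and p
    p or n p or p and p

p or n p or p and p

n p and p and p and p: 1 tree
p and p and p and p: 1 tree
p or n p or p and p: 4 trees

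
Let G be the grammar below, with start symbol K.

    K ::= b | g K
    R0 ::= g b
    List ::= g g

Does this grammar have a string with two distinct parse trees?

Only K is reachable from K; ignoring the rest: Restricted to the reachable nonterminals, every rule has the form A → t or A → t B, and no two rules for the same A share a first terminal. The grammar encodes a DFA — one run per string.

Unambiguous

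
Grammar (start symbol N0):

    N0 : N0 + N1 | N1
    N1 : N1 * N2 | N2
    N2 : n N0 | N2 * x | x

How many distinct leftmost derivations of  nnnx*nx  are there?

Parse trees for nnnx*nx:
  [N0 [N1 [N1 [N2 n [N0 [N1 [N2 n [N0 [N1 [N2 n [N0 [N1 [N2 x]]]]]]]]]]] * [N2 n [N0 [N1 [N2 x]]]]]]
  [N0 [N1 [N2 n [N0 [N1 [N1 [N2 n [N0 [N1 [N2 n [N0 [N1 [N2 x]]]]]]]] * [N2 n [N0 [N1 [N2 x]]]]]]]]]
  [N0 [N1 [N2 n [N0 [N1 [N2 n [N0 [N1 [N1 [N2 n [N0 [N1 [N2 x]]]]] * [N2 n [N0 [N1 [N2 x]]]]]]]]]]]]
  [N0 [N1 [N2 n [N0 [N1 [N2 n [N0 [N1 [N2 n [N0 [N1 [N1 [N2 x]] * [N2 n [N0 [N1 [N2 x]]]]]]]]]]]]]]]

4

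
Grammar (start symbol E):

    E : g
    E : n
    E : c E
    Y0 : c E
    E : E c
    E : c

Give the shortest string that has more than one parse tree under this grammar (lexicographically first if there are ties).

c c

length 1: no string has ≥2 trees
length 2: c c has 2 parse trees

Two derivations of c c:
  E ⇒ c E ⇒ c c
  E ⇒ E c ⇒ c c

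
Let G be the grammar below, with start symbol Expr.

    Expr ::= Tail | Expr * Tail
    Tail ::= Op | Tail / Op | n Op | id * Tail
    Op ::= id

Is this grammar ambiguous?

Witness: id * id

Derivation 1: Expr ⇒ Tail ⇒ id * Tail ⇒ id * Op ⇒ id * id
Derivation 2: Expr ⇒ Expr * Tail ⇒ Tail * Tail ⇒ Op * Tail ⇒ id * Tail ⇒ id * Op ⇒ id * id

Two distinct leftmost derivations for the same string.

Ambiguous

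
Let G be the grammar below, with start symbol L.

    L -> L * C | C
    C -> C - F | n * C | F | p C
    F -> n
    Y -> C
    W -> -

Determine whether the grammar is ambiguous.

Witness: n * n

Derivation 1: L ⇒ L * C ⇒ C * C ⇒ F * C ⇒ n * C ⇒ n * F ⇒ n * n
Derivation 2: L ⇒ C ⇒ n * C ⇒ n * F ⇒ n * n

Two distinct leftmost derivations for the same string.

Ambiguous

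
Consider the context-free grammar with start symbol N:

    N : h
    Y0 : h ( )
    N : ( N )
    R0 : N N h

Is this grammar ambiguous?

(R0, Y0 are unreachable from N, so their rules don't affect L(N).) L(N) is { openⁿ atom closeⁿ : n ≥ 0 }. The bracket depth fixes n, and the derivation is forced at every step.

Unambiguous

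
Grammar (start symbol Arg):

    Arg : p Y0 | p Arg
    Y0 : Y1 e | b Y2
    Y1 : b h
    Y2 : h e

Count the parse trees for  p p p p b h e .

Parse trees for p p p p b h e:
  [Arg p [Arg p [Arg p [Arg p [Y0 [Y1 b h] e]]]]]
  [Arg p [Arg p [Arg p [Arg p [Y0 b [Y2 h e]]]]]]

2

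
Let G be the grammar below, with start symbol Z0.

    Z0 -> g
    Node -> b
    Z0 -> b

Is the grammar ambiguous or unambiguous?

Unambiguous

(Node is unreachable from Z0, so its rules don't affect L(Z0).) The reachable rules are right-linear with at most one rule per (nonterminal, next-terminal) pair. Each input token forces the next rule, so parsing is deterministic.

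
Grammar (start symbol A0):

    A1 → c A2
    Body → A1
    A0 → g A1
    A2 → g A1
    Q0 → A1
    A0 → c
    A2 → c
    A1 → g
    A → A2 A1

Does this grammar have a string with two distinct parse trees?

(Q0, A, Body are unreachable from A0, so their rules don't affect L(A0).) The reachable rules are right-linear with at most one rule per (nonterminal, next-terminal) pair. Each input token forces the next rule, so parsing is deterministic.

Unambiguous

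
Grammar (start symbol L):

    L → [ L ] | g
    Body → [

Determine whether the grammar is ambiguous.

Unambiguous

Only L is reachable from L; ignoring the rest: Each string is a nest of matched brackets around a single atom. An opening bracket forces the recursive rule; an atom forces the base rule.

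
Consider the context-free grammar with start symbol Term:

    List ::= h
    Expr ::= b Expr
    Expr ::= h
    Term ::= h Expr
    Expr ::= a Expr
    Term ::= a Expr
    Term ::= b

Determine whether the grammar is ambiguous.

Unambiguous

(List is unreachable from Term, so its rules don't affect L(Term).) Restricted to the reachable nonterminals, every rule has the form A → t or A → t B, and no two rules for the same A share a first terminal. The grammar encodes a DFA — one run per string.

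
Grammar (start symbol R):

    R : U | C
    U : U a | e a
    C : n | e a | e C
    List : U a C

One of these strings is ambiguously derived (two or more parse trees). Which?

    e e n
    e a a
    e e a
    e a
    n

e e n: 1 tree
e a a: 1 tree
e e a: 1 tree
e a: 2 trees
n: 1 tree

e a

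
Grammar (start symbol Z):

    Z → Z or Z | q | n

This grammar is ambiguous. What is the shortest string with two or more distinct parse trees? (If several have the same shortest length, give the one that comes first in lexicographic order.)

n or n or n

length 1: no string has ≥2 trees
length 3: no string has ≥2 trees
length 5: n or n or n has 2 parse trees

Two derivations of n or n or n:
  Z ⇒ Z or Z ⇒ Z or Z or Z ⇒ n or Z or Z ⇒ n or n or Z ⇒ n or n or n
  Z ⇒ Z or Z ⇒ n or Z ⇒ n or Z or Z ⇒ n or n or Z ⇒ n or n or n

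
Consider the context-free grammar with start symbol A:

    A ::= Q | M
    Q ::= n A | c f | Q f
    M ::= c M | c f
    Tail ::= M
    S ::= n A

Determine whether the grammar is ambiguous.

Witness: c f

Derivation 1: A ⇒ Q ⇒ c f
Derivation 2: A ⇒ M ⇒ c f

Two distinct leftmost derivations for the same string.

Ambiguous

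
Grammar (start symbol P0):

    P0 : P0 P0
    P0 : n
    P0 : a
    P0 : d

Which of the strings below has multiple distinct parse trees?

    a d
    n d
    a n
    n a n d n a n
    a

n a n d n a n

a d: 1 tree
n d: 1 tree
a n: 1 tree
n a n d n a n: 132 trees
a: 1 tree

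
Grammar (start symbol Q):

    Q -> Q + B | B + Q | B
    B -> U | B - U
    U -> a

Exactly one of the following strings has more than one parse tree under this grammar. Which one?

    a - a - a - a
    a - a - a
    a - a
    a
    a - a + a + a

a - a + a + a

a - a - a - a: 1 tree
a - a - a: 1 tree
a - a: 1 tree
a: 1 tree
a - a + a + a: 4 trees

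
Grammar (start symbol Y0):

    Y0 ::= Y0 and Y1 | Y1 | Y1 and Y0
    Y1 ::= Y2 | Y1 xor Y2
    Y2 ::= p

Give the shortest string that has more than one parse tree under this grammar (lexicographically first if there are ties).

length 1: no string has ≥2 trees
length 3: p and p has 2 parse trees

Two derivations of p and p:
  Y0 ⇒ Y0 and Y1 ⇒ Y1 and Y1 ⇒ Y2 and Y1 ⇒ p and Y1 ⇒ p and Y2 ⇒ p and p
  Y0 ⇒ Y1 and Y0 ⇒ Y2 and Y0 ⇒ p and Y0 ⇒ p and Y1 ⇒ p and Y2 ⇒ p and p

p and p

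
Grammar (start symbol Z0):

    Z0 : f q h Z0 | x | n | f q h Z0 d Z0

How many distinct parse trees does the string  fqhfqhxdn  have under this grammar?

Parse trees for fqhfqhxdn:
  [Z0 f q h [Z0 f q h [Z0 x] d [Z0 n]]]
  [Z0 f q h [Z0 f q h [Z0 x]] d [Z0 n]]

2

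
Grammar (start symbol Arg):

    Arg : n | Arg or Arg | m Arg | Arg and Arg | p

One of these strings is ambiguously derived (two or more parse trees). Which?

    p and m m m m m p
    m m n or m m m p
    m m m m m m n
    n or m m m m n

p and m m m m m p: 1 tree
m m n or m m m p: 3 trees
m m m m m m n: 1 tree
n or m m m m n: 1 tree

m m n or m m m p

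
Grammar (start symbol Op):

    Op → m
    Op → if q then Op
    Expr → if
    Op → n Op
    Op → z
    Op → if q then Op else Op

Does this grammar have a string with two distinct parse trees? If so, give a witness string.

Ambiguous

Witness: if q then if q then m else m

Derivation 1: Op ⇒ if q then Op ⇒ if q then if q then Op else Op ⇒ if q then if q then m else Op ⇒ if q then if q then m else m
Derivation 2: Op ⇒ if q then Op else Op ⇒ if q then if q then Op else Op ⇒ if q then if q then m else Op ⇒ if q then if q then m else m

Two distinct leftmost derivations for the same string.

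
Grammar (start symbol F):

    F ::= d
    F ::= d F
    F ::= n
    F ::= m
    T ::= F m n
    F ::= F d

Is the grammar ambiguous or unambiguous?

Witness: d d

Derivation 1: F ⇒ d F ⇒ d d
Derivation 2: F ⇒ F d ⇒ d d

Two distinct leftmost derivations for the same string.

Ambiguous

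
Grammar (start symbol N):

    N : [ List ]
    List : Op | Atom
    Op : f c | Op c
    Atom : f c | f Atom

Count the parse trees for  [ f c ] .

2

Parse trees for [ f c ]:
  [N [ [List [Op f c]] ]]
  [N [ [List [Atom f c]] ]]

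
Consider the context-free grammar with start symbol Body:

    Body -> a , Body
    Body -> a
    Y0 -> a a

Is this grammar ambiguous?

(Y0 is unreachable from Body, so its rules don't affect L(Body).) The reachable grammar is A → atom sep A | atom. Each atom is followed by either the separator (recurse) or end-of-string (stop) — no choice point.

Unambiguous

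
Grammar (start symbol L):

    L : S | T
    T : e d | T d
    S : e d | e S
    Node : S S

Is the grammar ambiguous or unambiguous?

Ambiguous

Witness: e d

Derivation 1: L ⇒ S ⇒ e d
Derivation 2: L ⇒ T ⇒ e d

Two distinct leftmost derivations for the same string.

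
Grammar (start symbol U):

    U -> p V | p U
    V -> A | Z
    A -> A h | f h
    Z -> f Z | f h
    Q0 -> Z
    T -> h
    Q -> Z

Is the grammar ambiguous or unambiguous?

Ambiguous

Witness: p f h

Derivation 1: U ⇒ p V ⇒ p A ⇒ p f h
Derivation 2: U ⇒ p V ⇒ p Z ⇒ p f h

Two distinct leftmost derivations for the same string.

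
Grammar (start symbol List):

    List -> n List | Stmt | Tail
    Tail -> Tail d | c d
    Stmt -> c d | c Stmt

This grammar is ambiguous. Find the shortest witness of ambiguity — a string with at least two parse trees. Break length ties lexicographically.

c d

length 2: c d has 2 parse trees

Two derivations of c d:
  List ⇒ Stmt ⇒ c d
  List ⇒ Tail ⇒ c d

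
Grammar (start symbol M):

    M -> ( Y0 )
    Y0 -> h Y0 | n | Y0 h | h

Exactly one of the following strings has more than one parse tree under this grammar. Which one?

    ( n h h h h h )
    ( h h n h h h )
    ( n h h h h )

( h h n h h h )

( n h h h h h ): 1 tree
( h h n h h h ): 10 trees
( n h h h h ): 1 tree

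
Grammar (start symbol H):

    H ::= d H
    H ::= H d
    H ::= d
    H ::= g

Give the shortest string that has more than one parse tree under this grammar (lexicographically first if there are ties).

d d

length 1: no string has ≥2 trees
length 2: d d has 2 parse trees

Two derivations of d d:
  H ⇒ d H ⇒ d d
  H ⇒ H d ⇒ d d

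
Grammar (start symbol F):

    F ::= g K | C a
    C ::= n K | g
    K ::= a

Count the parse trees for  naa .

1

Parse trees for naa:
  [F [C n [K a]] a]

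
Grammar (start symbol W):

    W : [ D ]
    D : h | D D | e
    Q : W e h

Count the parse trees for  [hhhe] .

5

Parse trees for [hhhe]:
  [W [ [D [D h] [D [D h] [D [D h] [D e]]]] ]]
  [W [ [D [D h] [D [D [D h] [D h]] [D e]]] ]]
  [W [ [D [D [D h] [D h]] [D [D h] [D e]]] ]]
  [W [ [D [D [D h] [D [D h] [D h]]] [D e]] ]]
  [W [ [D [D [D [D h] [D h]] [D h]] [D e]] ]]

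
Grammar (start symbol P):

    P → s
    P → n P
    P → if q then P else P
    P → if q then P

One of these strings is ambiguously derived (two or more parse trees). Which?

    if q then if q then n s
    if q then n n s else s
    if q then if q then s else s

if q then if q then n s: 1 tree
if q then n n s else s: 1 tree
if q then if q then s else s: 2 trees

if q then if q then s else s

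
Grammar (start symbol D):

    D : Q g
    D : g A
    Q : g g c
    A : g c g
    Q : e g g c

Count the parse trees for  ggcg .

2

Parse trees for ggcg:
  [D [Q g g c] g]
  [D g [A g c g]]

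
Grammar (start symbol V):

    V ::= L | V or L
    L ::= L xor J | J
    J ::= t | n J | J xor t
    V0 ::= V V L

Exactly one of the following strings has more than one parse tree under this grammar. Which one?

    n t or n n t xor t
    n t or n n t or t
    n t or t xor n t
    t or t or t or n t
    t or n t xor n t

n t or n n t xor t

n t or n n t xor t: 4 trees
n t or n n t or t: 1 tree
n t or t xor n t: 1 tree
t or t or t or n t: 1 tree
t or n t xor n t: 1 tree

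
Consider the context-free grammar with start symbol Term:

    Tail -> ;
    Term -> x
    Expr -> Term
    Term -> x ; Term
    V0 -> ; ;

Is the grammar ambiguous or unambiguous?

Only Term is reachable from Term; ignoring the rest: Right-recursive list with a separator: after each atom, whether the separator follows determines the rule. One parse per string.

Unambiguous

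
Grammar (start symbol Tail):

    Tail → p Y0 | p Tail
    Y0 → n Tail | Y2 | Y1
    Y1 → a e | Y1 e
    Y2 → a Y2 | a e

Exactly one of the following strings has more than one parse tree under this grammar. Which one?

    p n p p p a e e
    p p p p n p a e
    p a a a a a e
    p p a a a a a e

p n p p p a e e: 1 tree
p p p p n p a e: 2 trees
p a a a a a e: 1 tree
p p a a a a a e: 1 tree

p p p p n p a e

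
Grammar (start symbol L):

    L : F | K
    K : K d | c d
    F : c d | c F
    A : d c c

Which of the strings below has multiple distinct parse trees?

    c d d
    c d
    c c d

c d d: 1 tree
c d: 2 trees
c c d: 1 tree

c d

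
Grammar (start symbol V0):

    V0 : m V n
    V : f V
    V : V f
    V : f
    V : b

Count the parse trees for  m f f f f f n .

16

Parse trees for m f f f f f n (showing first 6 of 16):
  [V0 m [V f [V f [V f [V f [V f]]]]] n]
  [V0 m [V f [V f [V f [V [V f] f]]]] n]
  [V0 m [V f [V f [V [V f [V f]] f]]] n]
  [V0 m [V f [V f [V [V [V f] f] f]]] n]
  [V0 m [V f [V [V f [V f [V f]]] f]] n]
  [V0 m [V f [V [V f [V [V f] f]] f]] n]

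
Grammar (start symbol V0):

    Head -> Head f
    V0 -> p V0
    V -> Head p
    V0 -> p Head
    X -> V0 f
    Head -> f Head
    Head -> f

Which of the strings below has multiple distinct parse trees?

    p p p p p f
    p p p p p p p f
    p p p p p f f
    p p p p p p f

p p p p p f: 1 tree
p p p p p p p f: 1 tree
p p p p p f f: 2 trees
p p p p p p f: 1 tree

p p p p p f f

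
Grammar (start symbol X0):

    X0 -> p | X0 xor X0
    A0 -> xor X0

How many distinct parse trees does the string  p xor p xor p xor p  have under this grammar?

Parse trees for p xor p xor p xor p:
  [X0 [X0 p] xor [X0 [X0 p] xor [X0 [X0 p] xor [X0 p]]]]
  [X0 [X0 p] xor [X0 [X0 [X0 p] xor [X0 p]] xor [X0 p]]]
  [X0 [X0 [X0 p] xor [X0 p]] xor [X0 [X0 p] xor [X0 p]]]
  [X0 [X0 [X0 p] xor [X0 [X0 p] xor [X0 p]]] xor [X0 p]]
  [X0 [X0 [X0 [X0 p] xor [X0 p]] xor [X0 p]] xor [X0 p]]

5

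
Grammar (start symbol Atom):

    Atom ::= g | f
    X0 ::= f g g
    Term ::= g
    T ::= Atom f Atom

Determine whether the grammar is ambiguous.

Only Atom is reachable from Atom; ignoring the rest: Each reachable nonterminal has at most one production per leading terminal, and all productions are right-linear; the derivation is determined token-by-token.

Unambiguous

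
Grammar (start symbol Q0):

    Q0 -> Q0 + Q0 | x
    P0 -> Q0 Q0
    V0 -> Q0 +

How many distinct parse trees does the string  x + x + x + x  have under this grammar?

5

Parse trees for x + x + x + x:
  [Q0 [Q0 x] + [Q0 [Q0 x] + [Q0 [Q0 x] + [Q0 x]]]]
  [Q0 [Q0 x] + [Q0 [Q0 [Q0 x] + [Q0 x]] + [Q0 x]]]
  [Q0 [Q0 [Q0 x] + [Q0 x]] + [Q0 [Q0 x] + [Q0 x]]]
  [Q0 [Q0 [Q0 x] + [Q0 [Q0 x] + [Q0 x]]] + [Q0 x]]
  [Q0 [Q0 [Q0 [Q0 x] + [Q0 x]] + [Q0 x]] + [Q0 x]]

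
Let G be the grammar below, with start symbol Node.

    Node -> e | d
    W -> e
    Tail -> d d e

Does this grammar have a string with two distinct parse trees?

Unambiguous

(W, Tail are unreachable from Node, so their rules don't affect L(Node).) Each reachable nonterminal has at most one production per leading terminal, and all productions are right-linear; the derivation is determined token-by-token.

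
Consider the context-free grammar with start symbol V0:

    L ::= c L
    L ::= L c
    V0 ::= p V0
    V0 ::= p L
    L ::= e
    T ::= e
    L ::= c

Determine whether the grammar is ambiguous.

Witness: p c c

Derivation 1: V0 ⇒ p L ⇒ p c L ⇒ p c c
Derivation 2: V0 ⇒ p L ⇒ p L c ⇒ p c c

Two distinct leftmost derivations for the same string.

Ambiguous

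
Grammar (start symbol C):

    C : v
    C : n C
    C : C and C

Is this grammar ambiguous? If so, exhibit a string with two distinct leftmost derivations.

Ambiguous

Witness: n v and v

Derivation 1: C ⇒ n C ⇒ n C and C ⇒ n v and C ⇒ n v and v
Derivation 2: C ⇒ C and C ⇒ n C and C ⇒ n v and C ⇒ n v and v

Two distinct leftmost derivations for the same string.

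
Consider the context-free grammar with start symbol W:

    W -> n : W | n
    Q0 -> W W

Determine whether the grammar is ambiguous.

Only W is reachable from W; ignoring the rest: Right-recursive list with a separator: after each atom, whether the separator follows determines the rule. One parse per string.

Unambiguous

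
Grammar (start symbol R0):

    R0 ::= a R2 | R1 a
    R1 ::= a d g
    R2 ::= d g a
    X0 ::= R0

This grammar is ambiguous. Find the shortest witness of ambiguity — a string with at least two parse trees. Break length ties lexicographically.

a d g a

length 4: a d g a has 2 parse trees

Two derivations of a d g a:
  R0 ⇒ a R2 ⇒ a d g a
  R0 ⇒ R1 a ⇒ a d g a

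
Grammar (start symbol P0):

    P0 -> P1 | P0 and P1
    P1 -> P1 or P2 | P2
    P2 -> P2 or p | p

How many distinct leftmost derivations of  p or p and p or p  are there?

Parse trees for p or p and p or p:
  [P0 [P0 [P1 [P1 [P2 p]] or [P2 p]]] and [P1 [P1 [P2 p]] or [P2 p]]]
  [P0 [P0 [P1 [P1 [P2 p]] or [P2 p]]] and [P1 [P2 [P2 p] or p]]]
  [P0 [P0 [P1 [P2 [P2 p] or p]]] and [P1 [P1 [P2 p]] or [P2 p]]]
  [P0 [P0 [P1 [P2 [P2 p] or p]]] and [P1 [P2 [P2 p] or p]]]

4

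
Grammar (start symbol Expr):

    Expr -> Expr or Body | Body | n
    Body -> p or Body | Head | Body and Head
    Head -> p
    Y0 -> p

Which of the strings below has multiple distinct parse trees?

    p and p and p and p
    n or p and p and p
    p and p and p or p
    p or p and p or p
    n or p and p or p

p and p and p and p: 1 tree
n or p and p and p: 1 tree
p and p and p or p: 1 tree
p or p and p or p: 3 trees
n or p and p or p: 1 tree

p or p and p or p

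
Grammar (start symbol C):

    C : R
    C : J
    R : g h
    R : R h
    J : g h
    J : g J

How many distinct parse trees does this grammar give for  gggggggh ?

1

Parse trees for gggggggh:
  [C [J g [J g [J g [J g [J g [J g [J g h]]]]]]]]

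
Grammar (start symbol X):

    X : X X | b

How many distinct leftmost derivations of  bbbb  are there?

5

Parse trees for bbbb:
  [X [X b] [X [X b] [X [X b] [X b]]]]
  [X [X b] [X [X [X b] [X b]] [X b]]]
  [X [X [X b] [X b]] [X [X b] [X b]]]
  [X [X [X b] [X [X b] [X b]]] [X b]]
  [X [X [X [X b] [X b]] [X b]] [X b]]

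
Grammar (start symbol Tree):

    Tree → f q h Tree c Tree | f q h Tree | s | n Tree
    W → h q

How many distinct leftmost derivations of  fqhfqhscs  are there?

Parse trees for fqhfqhscs:
  [Tree f q h [Tree f q h [Tree s]] c [Tree s]]
  [Tree f q h [Tree f q h [Tree s] c [Tree s]]]

2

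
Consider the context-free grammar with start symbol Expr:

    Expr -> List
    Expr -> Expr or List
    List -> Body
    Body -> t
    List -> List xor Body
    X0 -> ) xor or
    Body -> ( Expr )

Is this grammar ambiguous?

Only Expr, List, Body are reachable from Expr; ignoring the rest: The grammar is stratified — Expr handles 'or' (left-recursive), List handles 'xor', Body atoms. Each operator has a fixed associativity and precedence level, so every string has one parse.

Unambiguous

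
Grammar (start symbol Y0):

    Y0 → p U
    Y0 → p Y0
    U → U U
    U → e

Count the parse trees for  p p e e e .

Parse trees for p p e e e:
  [Y0 p [Y0 p [U [U e] [U [U e] [U e]]]]]
  [Y0 p [Y0 p [U [U [U e] [U e]] [U e]]]]

2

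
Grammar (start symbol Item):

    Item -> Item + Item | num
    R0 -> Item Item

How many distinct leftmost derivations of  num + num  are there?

1

Parse trees for num + num:
  [Item [Item num] + [Item num]]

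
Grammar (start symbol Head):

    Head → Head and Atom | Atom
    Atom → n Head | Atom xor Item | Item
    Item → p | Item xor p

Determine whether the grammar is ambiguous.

Witness: p xor p

Derivation 1: Head ⇒ Atom ⇒ Atom xor Item ⇒ Item xor Item ⇒ p xor Item ⇒ p xor p
Derivation 2: Head ⇒ Atom ⇒ Item ⇒ Item xor p ⇒ p xor p

Two distinct leftmost derivations for the same string.

Ambiguous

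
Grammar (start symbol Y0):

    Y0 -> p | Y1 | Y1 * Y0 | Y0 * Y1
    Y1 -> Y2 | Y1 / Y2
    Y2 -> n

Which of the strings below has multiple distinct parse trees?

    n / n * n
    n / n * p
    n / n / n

n / n * n

n / n * n: 2 trees
n / n * p: 1 tree
n / n / n: 1 tree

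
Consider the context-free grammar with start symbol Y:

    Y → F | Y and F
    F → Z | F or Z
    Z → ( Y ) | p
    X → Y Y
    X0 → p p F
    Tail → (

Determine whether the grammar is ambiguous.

Unambiguous

Only Y, F, Z are reachable from Y; ignoring the rest: Y → Y and F | F  ;  F → F or Z | Z  — a left-associative chain with Z at the bottom. Each string factors uniquely by precedence.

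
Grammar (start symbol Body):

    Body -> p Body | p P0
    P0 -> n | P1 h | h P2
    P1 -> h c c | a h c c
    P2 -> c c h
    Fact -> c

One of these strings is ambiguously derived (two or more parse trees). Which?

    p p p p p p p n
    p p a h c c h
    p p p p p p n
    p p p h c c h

p p p p p p p n: 1 tree
p p a h c c h: 1 tree
p p p p p p n: 1 tree
p p p h c c h: 2 trees

p p p h c c h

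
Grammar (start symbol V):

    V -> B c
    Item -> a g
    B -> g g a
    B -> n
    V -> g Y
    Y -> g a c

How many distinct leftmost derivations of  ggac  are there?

2

Parse trees for ggac:
  [V [B g g a] c]
  [V g [Y g a c]]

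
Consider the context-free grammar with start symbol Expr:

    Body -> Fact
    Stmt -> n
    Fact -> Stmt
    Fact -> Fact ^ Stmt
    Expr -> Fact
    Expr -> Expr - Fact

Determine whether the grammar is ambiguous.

Unambiguous

Only Expr, Fact, Stmt are reachable from Expr; ignoring the rest: This is a standard precedence ladder (Expr over Fact over Stmt), with each level left-recursive on its own operator ('-' at Expr, '^' at Fact). That structure is LR(1), hence unambiguous.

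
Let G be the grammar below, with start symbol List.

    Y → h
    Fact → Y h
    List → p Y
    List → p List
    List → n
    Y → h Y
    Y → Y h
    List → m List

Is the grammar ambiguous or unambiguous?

Witness: p h h

Derivation 1: List ⇒ p Y ⇒ p h Y ⇒ p h h
Derivation 2: List ⇒ p Y ⇒ p Y h ⇒ p h h

Two distinct leftmost derivations for the same string.

Ambiguous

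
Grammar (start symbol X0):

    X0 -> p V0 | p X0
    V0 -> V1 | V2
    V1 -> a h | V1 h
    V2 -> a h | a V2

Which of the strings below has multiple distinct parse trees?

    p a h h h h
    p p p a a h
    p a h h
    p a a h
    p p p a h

p a h h h h: 1 tree
p p p a a h: 1 tree
p a h h: 1 tree
p a a h: 1 tree
p p p a h: 2 trees

p p p a h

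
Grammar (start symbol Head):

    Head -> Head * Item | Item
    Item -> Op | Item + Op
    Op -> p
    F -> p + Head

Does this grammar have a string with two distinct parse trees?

Unambiguous

(F is unreachable from Head, so its rules don't affect L(Head).) Head → Head * Item | Item  ;  Item → Item + Op | Op  — a left-associative chain with Op at the bottom. Each string factors uniquely by precedence.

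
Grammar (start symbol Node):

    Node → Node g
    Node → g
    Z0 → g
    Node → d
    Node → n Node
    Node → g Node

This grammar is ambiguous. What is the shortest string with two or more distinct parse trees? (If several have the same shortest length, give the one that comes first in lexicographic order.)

g g

length 1: no string has ≥2 trees
length 2: g g has 2 parse trees

Two derivations of g g:
  Node ⇒ Node g ⇒ g g
  Node ⇒ g Node ⇒ g g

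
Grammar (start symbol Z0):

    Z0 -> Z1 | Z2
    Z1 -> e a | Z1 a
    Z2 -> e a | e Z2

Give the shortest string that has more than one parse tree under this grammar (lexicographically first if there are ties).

length 2: e a has 2 parse trees

Two derivations of e a:
  Z0 ⇒ Z1 ⇒ e a
  Z0 ⇒ Z2 ⇒ e a

e a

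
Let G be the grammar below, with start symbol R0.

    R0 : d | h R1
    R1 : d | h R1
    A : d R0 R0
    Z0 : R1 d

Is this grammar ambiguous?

Only R0, R1 are reachable from R0; ignoring the rest: The reachable rules are right-linear with at most one rule per (nonterminal, next-terminal) pair. Each input token forces the next rule, so parsing is deterministic.

Unambiguous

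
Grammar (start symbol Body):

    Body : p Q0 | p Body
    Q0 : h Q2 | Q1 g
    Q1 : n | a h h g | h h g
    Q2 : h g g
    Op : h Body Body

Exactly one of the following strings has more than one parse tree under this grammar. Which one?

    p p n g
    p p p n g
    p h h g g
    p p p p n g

p h h g g

p p n g: 1 tree
p p p n g: 1 tree
p h h g g: 2 trees
p p p p n g: 1 tree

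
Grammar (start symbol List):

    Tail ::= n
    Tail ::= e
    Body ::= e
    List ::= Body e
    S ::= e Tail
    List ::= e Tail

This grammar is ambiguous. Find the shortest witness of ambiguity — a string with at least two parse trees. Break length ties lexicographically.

length 2: e e has 2 parse trees

Two derivations of e e:
  List ⇒ Body e ⇒ e e
  List ⇒ e Tail ⇒ e e

e e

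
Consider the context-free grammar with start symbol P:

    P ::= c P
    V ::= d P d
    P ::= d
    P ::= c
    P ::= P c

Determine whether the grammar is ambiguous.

Ambiguous

Witness: c c

Derivation 1: P ⇒ c P ⇒ c c
Derivation 2: P ⇒ P c ⇒ c c

Two distinct leftmost derivations for the same string.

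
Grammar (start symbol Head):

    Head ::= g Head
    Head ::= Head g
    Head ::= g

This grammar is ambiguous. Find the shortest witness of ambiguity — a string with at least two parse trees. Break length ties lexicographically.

length 1: no string has ≥2 trees
length 2: g g has 2 parse trees

Two derivations of g g:
  Head ⇒ g Head ⇒ g g
  Head ⇒ Head g ⇒ g g

g g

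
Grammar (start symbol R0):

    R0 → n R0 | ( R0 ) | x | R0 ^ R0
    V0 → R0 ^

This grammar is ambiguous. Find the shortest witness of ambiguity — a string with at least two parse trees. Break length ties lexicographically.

n x ^ x

length 1: no string has ≥2 trees
length 2: no string has ≥2 trees
length 3: no string has ≥2 trees
length 4: n x ^ x has 2 parse trees

Two derivations of n x ^ x:
  R0 ⇒ n R0 ⇒ n R0 ^ R0 ⇒ n x ^ R0 ⇒ n x ^ x
  R0 ⇒ R0 ^ R0 ⇒ n R0 ^ R0 ⇒ n x ^ R0 ⇒ n x ^ x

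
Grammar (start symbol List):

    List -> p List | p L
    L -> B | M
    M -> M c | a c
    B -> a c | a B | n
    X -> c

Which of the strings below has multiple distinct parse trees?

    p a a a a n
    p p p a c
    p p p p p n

p p p a c

p a a a a n: 1 tree
p p p a c: 2 trees
p p p p p n: 1 tree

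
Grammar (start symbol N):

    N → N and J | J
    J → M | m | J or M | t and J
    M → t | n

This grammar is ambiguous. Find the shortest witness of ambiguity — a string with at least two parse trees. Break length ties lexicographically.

t and m

length 1: no string has ≥2 trees
length 3: t and m has 2 parse trees

Two derivations of t and m:
  N ⇒ N and J ⇒ J and J ⇒ M and J ⇒ t and J ⇒ t and m
  N ⇒ J ⇒ t and J ⇒ t and m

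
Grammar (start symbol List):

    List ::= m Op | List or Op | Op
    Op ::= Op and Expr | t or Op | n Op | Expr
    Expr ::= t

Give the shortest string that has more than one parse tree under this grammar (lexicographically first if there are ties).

t or t

length 1: no string has ≥2 trees
length 2: no string has ≥2 trees
length 3: t or t has 2 parse trees

Two derivations of t or t:
  List ⇒ List or Op ⇒ Op or Op ⇒ Expr or Op ⇒ t or Op ⇒ t or Expr ⇒ t or t
  List ⇒ Op ⇒ t or Op ⇒ t or Expr ⇒ t or t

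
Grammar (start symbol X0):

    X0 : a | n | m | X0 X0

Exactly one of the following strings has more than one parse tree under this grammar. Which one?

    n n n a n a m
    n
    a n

n n n a n a m: 132 trees
n: 1 tree
a n: 1 tree

n n n a n a m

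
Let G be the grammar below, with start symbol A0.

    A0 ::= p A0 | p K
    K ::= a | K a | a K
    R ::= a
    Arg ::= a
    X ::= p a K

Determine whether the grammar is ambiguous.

Ambiguous

Witness: p a a

Derivation 1: A0 ⇒ p K ⇒ p K a ⇒ p a a
Derivation 2: A0 ⇒ p K ⇒ p a K ⇒ p a a

Two distinct leftmost derivations for the same string.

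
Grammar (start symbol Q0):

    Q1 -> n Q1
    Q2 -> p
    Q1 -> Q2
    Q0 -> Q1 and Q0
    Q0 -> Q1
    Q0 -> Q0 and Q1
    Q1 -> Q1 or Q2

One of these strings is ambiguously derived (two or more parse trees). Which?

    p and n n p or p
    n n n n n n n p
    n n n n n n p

p and n n p or p

p and n n p or p: 6 trees
n n n n n n n p: 1 tree
n n n n n n p: 1 tree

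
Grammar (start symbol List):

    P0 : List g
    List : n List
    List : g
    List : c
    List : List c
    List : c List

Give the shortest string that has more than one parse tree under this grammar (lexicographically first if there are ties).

c c

length 1: no string has ≥2 trees
length 2: c c has 2 parse trees

Two derivations of c c:
  List ⇒ List c ⇒ c c
  List ⇒ c List ⇒ c c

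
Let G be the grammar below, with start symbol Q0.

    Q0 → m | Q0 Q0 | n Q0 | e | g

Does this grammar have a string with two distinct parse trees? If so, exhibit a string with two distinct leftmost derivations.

Witness: e e e

Derivation 1: Q0 ⇒ Q0 Q0 ⇒ Q0 Q0 Q0 ⇒ e Q0 Q0 ⇒ e e Q0 ⇒ e e e
Derivation 2: Q0 ⇒ Q0 Q0 ⇒ e Q0 ⇒ e Q0 Q0 ⇒ e e Q0 ⇒ e e e

Two distinct leftmost derivations for the same string.

Ambiguous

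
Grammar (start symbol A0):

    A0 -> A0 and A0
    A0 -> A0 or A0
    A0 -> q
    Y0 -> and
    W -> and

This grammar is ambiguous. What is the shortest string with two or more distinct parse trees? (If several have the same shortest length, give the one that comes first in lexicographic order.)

length 1: no string has ≥2 trees
length 3: no string has ≥2 trees
length 5: q and q and q has 2 parse trees

Two derivations of q and q and q:
  A0 ⇒ A0 and A0 ⇒ A0 and A0 and A0 ⇒ q and A0 and A0 ⇒ q and q and A0 ⇒ q and q and q
  A0 ⇒ A0 and A0 ⇒ q and A0 ⇒ q and A0 and A0 ⇒ q and q and A0 ⇒ q and q and q

q and q and q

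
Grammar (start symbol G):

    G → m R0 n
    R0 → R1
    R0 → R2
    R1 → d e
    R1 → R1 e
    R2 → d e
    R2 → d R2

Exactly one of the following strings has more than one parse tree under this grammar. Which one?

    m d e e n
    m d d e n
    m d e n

m d e e n: 1 tree
m d d e n: 1 tree
m d e n: 2 trees

m d e n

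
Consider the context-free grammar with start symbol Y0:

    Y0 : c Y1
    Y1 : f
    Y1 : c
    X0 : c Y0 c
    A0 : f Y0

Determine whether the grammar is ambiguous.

Unambiguous

Only Y0, Y1 are reachable from Y0; ignoring the rest: The reachable rules are right-linear with at most one rule per (nonterminal, next-terminal) pair. Each input token forces the next rule, so parsing is deterministic.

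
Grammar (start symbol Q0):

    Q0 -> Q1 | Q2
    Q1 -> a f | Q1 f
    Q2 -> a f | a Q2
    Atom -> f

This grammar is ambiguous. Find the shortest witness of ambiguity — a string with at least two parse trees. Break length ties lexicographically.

a f

length 2: a f has 2 parse trees

Two derivations of a f:
  Q0 ⇒ Q1 ⇒ a f
  Q0 ⇒ Q2 ⇒ a f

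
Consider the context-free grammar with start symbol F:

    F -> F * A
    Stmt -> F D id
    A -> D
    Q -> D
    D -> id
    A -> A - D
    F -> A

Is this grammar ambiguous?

Only F, A, D are reachable from F; ignoring the rest: This is a standard precedence ladder (F over A over D), with each level left-recursive on its own operator ('*' at F, '-' at A). That structure is LR(1), hence unambiguous.

Unambiguous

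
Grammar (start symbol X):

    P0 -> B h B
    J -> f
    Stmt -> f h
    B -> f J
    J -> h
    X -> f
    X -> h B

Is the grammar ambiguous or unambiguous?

Only X, B, J are reachable from X; ignoring the rest: The reachable rules are right-linear with at most one rule per (nonterminal, next-terminal) pair. Each input token forces the next rule, so parsing is deterministic.

Unambiguous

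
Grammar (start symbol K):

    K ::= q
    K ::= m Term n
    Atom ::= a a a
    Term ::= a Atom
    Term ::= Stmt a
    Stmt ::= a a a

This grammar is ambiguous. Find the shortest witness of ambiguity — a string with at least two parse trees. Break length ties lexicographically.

m a a a a n

length 1: no string has ≥2 trees
length 6: m a a a a n has 2 parse trees

Two derivations of m a a a a n:
  K ⇒ m Term n ⇒ m a Atom n ⇒ m a a a a n
  K ⇒ m Term n ⇒ m Stmt a n ⇒ m a a a a n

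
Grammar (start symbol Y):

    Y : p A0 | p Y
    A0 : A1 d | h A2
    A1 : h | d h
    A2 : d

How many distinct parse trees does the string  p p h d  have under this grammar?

Parse trees for p p h d:
  [Y p [Y p [A0 [A1 h] d]]]
  [Y p [Y p [A0 h [A2 d]]]]

2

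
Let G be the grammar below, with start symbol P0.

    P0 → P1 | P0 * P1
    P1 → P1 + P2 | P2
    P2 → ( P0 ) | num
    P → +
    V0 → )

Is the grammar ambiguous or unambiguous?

Only P0, P1, P2 are reachable from P0; ignoring the rest: This is a standard precedence ladder (P0 over P1 over P2), with each level left-recursive on its own operator ('*' at P0, '+' at P1). That structure is LR(1), hence unambiguous.

Unambiguous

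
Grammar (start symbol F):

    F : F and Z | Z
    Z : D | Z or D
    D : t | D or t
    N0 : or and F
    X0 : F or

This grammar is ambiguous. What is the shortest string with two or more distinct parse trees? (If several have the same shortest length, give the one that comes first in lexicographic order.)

length 1: no string has ≥2 trees
length 3: t or t has 2 parse trees

Two derivations of t or t:
  F ⇒ Z ⇒ D ⇒ D or t ⇒ t or t
  F ⇒ Z ⇒ Z or D ⇒ D or D ⇒ t or D ⇒ t or t

t or t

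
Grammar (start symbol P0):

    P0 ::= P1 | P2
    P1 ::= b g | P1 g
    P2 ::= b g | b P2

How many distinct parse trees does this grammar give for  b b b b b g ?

Parse trees for b b b b b g:
  [P0 [P2 b [P2 b [P2 b [P2 b [P2 b g]]]]]]

1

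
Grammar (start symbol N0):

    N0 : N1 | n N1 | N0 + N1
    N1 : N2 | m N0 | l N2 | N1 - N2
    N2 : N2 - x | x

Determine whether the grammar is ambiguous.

Witness: x - x

Derivation 1: N0 ⇒ N1 ⇒ N2 ⇒ N2 - x ⇒ x - x
Derivation 2: N0 ⇒ N1 ⇒ N1 - N2 ⇒ N2 - N2 ⇒ x - N2 ⇒ x - x

Two distinct leftmost derivations for the same string.

Ambiguous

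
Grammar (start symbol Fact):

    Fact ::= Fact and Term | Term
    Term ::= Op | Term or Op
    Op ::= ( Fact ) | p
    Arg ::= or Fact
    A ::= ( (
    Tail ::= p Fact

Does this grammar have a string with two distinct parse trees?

Only Fact, Term, Op are reachable from Fact; ignoring the rest: Fact → Fact and Term | Term  ;  Term → Term or Op | Op  — a left-associative chain with Op at the bottom. Each string factors uniquely by precedence.

Unambiguous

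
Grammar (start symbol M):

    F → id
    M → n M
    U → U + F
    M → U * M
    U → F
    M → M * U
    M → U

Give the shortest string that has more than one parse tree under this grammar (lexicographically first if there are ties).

length 1: no string has ≥2 trees
length 2: no string has ≥2 trees
length 3: id * id has 2 parse trees

Two derivations of id * id:
  M ⇒ U * M ⇒ F * M ⇒ id * M ⇒ id * U ⇒ id * F ⇒ id * id
  M ⇒ M * U ⇒ U * U ⇒ F * U ⇒ id * U ⇒ id * F ⇒ id * id

id * id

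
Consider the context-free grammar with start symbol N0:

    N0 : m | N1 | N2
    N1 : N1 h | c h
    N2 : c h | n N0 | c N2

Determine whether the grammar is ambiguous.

Witness: c h

Derivation 1: N0 ⇒ N1 ⇒ c h
Derivation 2: N0 ⇒ N2 ⇒ c h

Two distinct leftmost derivations for the same string.

Ambiguous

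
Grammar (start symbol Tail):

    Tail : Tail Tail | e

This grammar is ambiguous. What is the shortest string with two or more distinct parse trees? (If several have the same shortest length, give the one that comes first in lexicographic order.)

length 1: no string has ≥2 trees
length 2: no string has ≥2 trees
length 3: e e e has 2 parse trees

Two derivations of e e e:
  Tail ⇒ Tail Tail ⇒ Tail Tail Tail ⇒ e Tail Tail ⇒ e e Tail ⇒ e e e
  Tail ⇒ Tail Tail ⇒ e Tail ⇒ e Tail Tail ⇒ e e Tail ⇒ e e e

e e e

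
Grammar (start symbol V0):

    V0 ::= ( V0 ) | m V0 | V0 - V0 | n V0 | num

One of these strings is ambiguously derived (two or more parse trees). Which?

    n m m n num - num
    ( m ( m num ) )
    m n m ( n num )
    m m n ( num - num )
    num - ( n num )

n m m n num - num: 5 trees
( m ( m num ) ): 1 tree
m n m ( n num ): 1 tree
m m n ( num - num ): 1 tree
num - ( n num ): 1 tree

n m m n num - num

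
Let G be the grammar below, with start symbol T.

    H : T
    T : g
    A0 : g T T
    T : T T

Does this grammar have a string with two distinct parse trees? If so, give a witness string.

Ambiguous

Witness: g g g

Derivation 1: T ⇒ T T ⇒ g T ⇒ g T T ⇒ g g T ⇒ g g g
Derivation 2: T ⇒ T T ⇒ T T T ⇒ g T T ⇒ g g T ⇒ g g g

Two distinct leftmost derivations for the same string.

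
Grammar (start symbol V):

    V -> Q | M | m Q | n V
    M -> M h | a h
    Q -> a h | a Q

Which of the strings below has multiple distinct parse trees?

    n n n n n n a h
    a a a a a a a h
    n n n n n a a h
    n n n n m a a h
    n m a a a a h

n n n n n n a h: 2 trees
a a a a a a a h: 1 tree
n n n n n a a h: 1 tree
n n n n m a a h: 1 tree
n m a a a a h: 1 tree

n n n n n n a h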